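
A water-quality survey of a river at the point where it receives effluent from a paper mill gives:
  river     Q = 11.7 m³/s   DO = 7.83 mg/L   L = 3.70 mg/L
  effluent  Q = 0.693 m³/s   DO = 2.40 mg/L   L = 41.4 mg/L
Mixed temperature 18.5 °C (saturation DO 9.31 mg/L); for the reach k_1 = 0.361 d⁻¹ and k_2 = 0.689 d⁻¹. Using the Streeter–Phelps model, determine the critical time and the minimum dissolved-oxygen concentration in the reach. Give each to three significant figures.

t_c ≈ 0.973 d; minimum DO ≈ 7.17 mg/L

Mixed DO = (11.7×7.83 + 0.693×2.40)/(11.7+0.693) = 93.27/12.39 = 7.526 mg/L.
Mixed L₀ = (11.7×3.70 + 0.693×41.4)/(12.39) = 71.98/12.39 = 5.808 mg/L.
Initial deficit D₀ = C_s − DO₀ = 9.31 − 7.526 = 1.784 mg/L.
t_c = (1/0.3280) ln[(0.689/0.361)(1 − 1.784×0.3280/(0.361×5.808))] = 3.049 × ln(1.376) = 0.9732 d.
D_c = (0.361/0.689) × 5.808 × e^(−0.361×0.9732) = 0.5239 × 5.808 × 0.7037 = 2.142 mg/L.
Minimum DO = 9.31 − 2.142 = 7.168 mg/L.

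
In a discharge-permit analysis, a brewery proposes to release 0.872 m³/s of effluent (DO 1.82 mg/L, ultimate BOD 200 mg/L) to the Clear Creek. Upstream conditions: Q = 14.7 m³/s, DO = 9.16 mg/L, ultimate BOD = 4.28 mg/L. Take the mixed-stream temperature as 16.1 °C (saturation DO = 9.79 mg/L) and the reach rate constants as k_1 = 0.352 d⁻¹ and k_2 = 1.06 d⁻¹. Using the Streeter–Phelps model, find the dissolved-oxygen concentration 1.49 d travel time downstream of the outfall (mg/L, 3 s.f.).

DO ≈ 6.65 mg/L

Mixed DO = (14.7×9.16 + 0.872×1.82)/(14.7+0.872) = 136.2/15.57 = 8.749 mg/L.
Mixed L₀ = (14.7×4.28 + 0.872×200)/(15.57) = 237.3/15.57 = 15.24 mg/L.
Initial deficit D₀ = C_s − DO₀ = 9.79 − 8.749 = 1.041 mg/L.
D(1.49) = [0.352×15.24/(1.06−0.352)](e^(−0.352×1.49) − e^(−1.06×1.49)) + 1.041 e^(−1.06×1.49)
= 7.577 × (0.5919 − 0.2061) + 1.041 × 0.2061 = 3.137 mg/L.
DO = 9.79 − 3.137 = 6.653 mg/L.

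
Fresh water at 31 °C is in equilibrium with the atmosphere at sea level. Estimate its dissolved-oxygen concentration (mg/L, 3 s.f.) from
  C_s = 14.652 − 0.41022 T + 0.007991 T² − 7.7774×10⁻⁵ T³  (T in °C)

C_s = 14.652 − 0.41022×31 + 0.007991×31² − 7.7774×10⁻⁵×31³ = 7.298 mg/L.

C_s ≈ 7.30 mg/L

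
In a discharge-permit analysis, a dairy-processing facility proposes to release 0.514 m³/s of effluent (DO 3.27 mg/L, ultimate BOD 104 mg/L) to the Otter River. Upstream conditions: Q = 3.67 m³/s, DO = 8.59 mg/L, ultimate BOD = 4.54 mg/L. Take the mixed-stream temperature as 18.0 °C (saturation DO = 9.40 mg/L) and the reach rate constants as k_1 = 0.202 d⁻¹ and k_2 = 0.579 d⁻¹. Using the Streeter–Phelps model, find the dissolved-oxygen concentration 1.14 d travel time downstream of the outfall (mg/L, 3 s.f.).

Mixed DO = (3.67×8.59 + 0.514×3.27)/(3.67+0.514) = 33.21/4.184 = 7.936 mg/L.
Mixed L₀ = (3.67×4.54 + 0.514×104)/(4.184) = 70.12/4.184 = 16.76 mg/L.
Initial deficit D₀ = C_s − DO₀ = 9.40 − 7.936 = 1.464 mg/L.
D(1.14) = [0.202×16.76/(0.579−0.202)](e^(−0.202×1.14) − e^(−0.579×1.14)) + 1.464 e^(−0.579×1.14)
= 8.979 × (0.7943 − 0.5168) + 1.464 × 0.5168 = 3.248 mg/L.
DO = 9.40 − 3.248 = 6.152 mg/L.

DO ≈ 6.15 mg/L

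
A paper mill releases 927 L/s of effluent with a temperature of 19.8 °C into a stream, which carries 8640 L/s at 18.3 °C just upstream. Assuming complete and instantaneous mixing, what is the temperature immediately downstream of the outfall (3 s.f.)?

18.4 °C

Flow-weighted mixing: C = (Q_r C_r + Q_w C_w)/(Q_r + Q_w)
= (8640×18.3 + 927×19.8)/(8640 + 927) = 176500/9567 = 18.45 °C.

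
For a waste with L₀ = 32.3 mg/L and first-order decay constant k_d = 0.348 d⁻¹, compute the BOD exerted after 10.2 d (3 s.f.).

y ≈ 31.4 mg/L

y_t = L₀(1 − e^(−k_d t)) = 32.3 × (1 − e^(−0.348×10.2))
= 32.3 × (1 − 0.02874) = 32.3 × 0.9713 = 31.37 mg/L.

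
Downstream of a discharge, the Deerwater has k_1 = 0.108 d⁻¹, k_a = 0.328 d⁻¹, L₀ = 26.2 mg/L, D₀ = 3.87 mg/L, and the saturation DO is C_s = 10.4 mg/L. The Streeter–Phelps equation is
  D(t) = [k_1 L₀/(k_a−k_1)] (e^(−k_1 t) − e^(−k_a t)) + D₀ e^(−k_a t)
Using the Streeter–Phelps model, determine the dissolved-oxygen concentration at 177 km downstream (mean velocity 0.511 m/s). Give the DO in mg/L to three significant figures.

Travel time t = x/v = 177 km / (0.511 m/s) = 177000 m / 0.511 m/s = 346400 s = 4.009 d.
k_1 L₀/(k_a−k_1) = 0.108×26.2/(0.328−0.108) = 2.830/0.2200 = 12.86 mg/L.
e^(−k_1 t) = e^(−0.108×4.009) = 0.6486; e^(−k_a t) = e^(−0.328×4.009) = 0.2685.
D = 12.86 × (0.6486 − 0.2685) + 3.87 × 0.2685 = 4.889 + 1.039 = 5.928 mg/L.
DO = C_s − D = 10.4 − 5.928 = 4.472 mg/L.

DO ≈ 4.47 mg/L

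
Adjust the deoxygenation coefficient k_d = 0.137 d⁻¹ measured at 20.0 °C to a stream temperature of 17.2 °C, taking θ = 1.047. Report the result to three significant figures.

k_d(T₂) = k_d(T₁) · θ^(T₂−T₁) = 0.137 × 1.047^(17.2−20.0)
= 0.137 × 1.047^-2.80 = 0.137 × 0.8793 = 0.1205 d⁻¹.

k_d ≈ 0.120 d⁻¹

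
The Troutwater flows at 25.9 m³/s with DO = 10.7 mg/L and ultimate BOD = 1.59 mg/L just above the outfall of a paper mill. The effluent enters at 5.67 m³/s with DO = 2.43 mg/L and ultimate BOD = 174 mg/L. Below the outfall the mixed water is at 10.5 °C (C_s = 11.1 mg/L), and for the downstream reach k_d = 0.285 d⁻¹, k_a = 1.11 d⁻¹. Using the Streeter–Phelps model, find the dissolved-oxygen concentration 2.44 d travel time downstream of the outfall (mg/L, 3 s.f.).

DO ≈ 6.11 mg/L

Mixed DO = (25.9×10.7 + 5.67×2.43)/(25.9+5.67) = 290.9/31.57 = 9.215 mg/L.
Mixed L₀ = (25.9×1.59 + 5.67×174)/(31.57) = 1028/31.57 = 32.55 mg/L.
Initial deficit D₀ = C_s − DO₀ = 11.1 − 9.215 = 1.885 mg/L.
D(2.44) = [0.285×32.55/(1.11−0.285)](e^(−0.285×2.44) − e^(−1.11×2.44)) + 1.885 e^(−1.11×2.44)
= 11.25 × (0.4989 − 0.06664) + 1.885 × 0.06664 = 4.987 mg/L.
DO = 11.1 − 4.987 = 6.113 mg/L.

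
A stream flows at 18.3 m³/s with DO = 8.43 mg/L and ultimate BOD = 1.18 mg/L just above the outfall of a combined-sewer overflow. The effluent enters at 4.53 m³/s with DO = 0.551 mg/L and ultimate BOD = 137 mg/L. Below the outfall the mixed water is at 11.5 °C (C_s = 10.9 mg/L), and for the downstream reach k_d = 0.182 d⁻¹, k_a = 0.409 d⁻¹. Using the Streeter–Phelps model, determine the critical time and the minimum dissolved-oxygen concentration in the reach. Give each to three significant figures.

Mixed DO = (18.3×8.43 + 4.53×0.551)/(18.3+4.53) = 156.8/22.83 = 6.867 mg/L.
Mixed L₀ = (18.3×1.18 + 4.53×137)/(22.83) = 642.2/22.83 = 28.13 mg/L.
Initial deficit D₀ = C_s − DO₀ = 10.9 − 6.867 = 4.033 mg/L.
t_c = (1/0.2270) ln[(0.409/0.182)(1 − 4.033×0.2270/(0.182×28.13))] = 4.405 × ln(1.845) = 2.699 d.
D_c = (0.182/0.409) × 28.13 × e^(−0.182×2.699) = 0.4450 × 28.13 × 0.6119 = 7.659 mg/L.
Minimum DO = 10.9 − 7.659 = 3.241 mg/L.

t_c ≈ 2.70 d; minimum DO ≈ 3.24 mg/L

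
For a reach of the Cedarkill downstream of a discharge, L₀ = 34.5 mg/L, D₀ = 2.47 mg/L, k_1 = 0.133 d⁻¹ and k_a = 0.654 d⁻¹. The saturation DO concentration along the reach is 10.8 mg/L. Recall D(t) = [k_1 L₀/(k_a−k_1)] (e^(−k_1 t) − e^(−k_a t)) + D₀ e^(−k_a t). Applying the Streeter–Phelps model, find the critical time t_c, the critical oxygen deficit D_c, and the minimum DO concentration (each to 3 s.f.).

t_c = [1/(k_a−k_1)] ln[(k_a/k_1)(1 − D₀(k_a−k_1)/(k_1 L₀))]
= [1/(0.654−0.133)] ln[(0.654/0.133)(1 − 2.47×0.5210/(0.133×34.5))]
= (1/0.5210) ln[4.917 × 0.7195] = 1.919 × ln(3.538) = 1.919 × 1.264 = 2.425 d.
L(t_c) = L₀ e^(−k_1 t_c) = 34.5 × 0.7243 = 24.99 mg/L, and at the critical point k_a D_c = k_1 L, so D_c = (0.133/0.654) × 24.99 = 5.082 mg/L.
Minimum DO = C_s − D_c = 10.8 − 5.082 = 5.718 mg/L.

t_c ≈ 2.43 d; D_c ≈ 5.08 mg/L; min DO ≈ 5.72 mg/L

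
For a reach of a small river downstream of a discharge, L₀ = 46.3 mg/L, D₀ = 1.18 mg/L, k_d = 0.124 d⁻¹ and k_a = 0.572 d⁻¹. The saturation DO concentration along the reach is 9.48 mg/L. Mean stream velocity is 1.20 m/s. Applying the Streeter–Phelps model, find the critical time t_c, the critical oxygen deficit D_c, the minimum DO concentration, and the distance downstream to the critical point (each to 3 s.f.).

With k_a/k_d = 4.613 and 1 − D₀(k_a−k_d)/(k_d L₀) = 0.9079,
t_c = ln(4.613 × 0.9079) / (0.572 − 0.124) = ln(4.188) / 0.4480 = 1.432/0.4480 = 3.197 d.
L(t_c) = L₀ e^(−k_d t_c) = 46.3 × 0.6727 = 31.15 mg/L, and at the critical point k_a D_c = k_d L, so D_c = (0.124/0.572) × 31.15 = 6.752 mg/L.
Minimum DO = C_s − D_c = 9.48 − 6.752 = 2.728 mg/L.
x_c = v t_c = 1.20 m/s × 3.197 d × 86400 s/d = 331500 m ≈ 331 km.

t_c ≈ 3.20 d; D_c ≈ 6.75 mg/L; min DO ≈ 2.73 mg/L; x_c ≈ 331 km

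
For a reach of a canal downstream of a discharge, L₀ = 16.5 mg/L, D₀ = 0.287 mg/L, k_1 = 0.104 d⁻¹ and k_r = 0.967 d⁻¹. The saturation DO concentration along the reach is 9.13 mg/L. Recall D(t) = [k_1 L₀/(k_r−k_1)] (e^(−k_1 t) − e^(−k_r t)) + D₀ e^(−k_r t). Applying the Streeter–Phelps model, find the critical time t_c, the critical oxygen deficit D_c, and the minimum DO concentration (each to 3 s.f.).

At the critical point dD/dt = 0, so k_1 L₀ e^(−k_1 t) = k_r D. Substituting D(t) from the Streeter–Phelps equation and solving for t gives
t_c = ln[(k_r/k_1)(1 − D₀(k_r−k_1)/(k_1 L₀))] / (k_r−k_1).
Here k_r−k_1 = 0.8630 d⁻¹ and 1 − D₀(k_r−k_1)/(k_1 L₀) = 1 − 0.287×0.8630/(0.104×16.5) = 0.8557, so
t_c = ln(9.298 × 0.8557) / 0.8630 = 2.074 / 0.8630 = 2.403 d.
D_c = (k_1/k_r) L₀ e^(−k_1 t_c) = (0.104/0.967) × 16.5 × e^(−0.104×2.403) = 0.1075 × 16.5 × 0.7789 = 1.382 mg/L.
Minimum DO = C_s − D_c = 9.13 − 1.382 = 7.748 mg/L.

t_c ≈ 2.40 d; D_c ≈ 1.38 mg/L; min DO ≈ 7.75 mg/L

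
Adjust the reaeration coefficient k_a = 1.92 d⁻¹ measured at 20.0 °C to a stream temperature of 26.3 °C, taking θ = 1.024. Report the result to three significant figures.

k_a ≈ 2.23 d⁻¹

k_a(T₂) = k_a(T₁) · θ^(T₂−T₁) = 1.92 × 1.024^(26.3−20.0)
= 1.92 × 1.024^6.30 = 1.92 × 1.161 = 2.229 d⁻¹.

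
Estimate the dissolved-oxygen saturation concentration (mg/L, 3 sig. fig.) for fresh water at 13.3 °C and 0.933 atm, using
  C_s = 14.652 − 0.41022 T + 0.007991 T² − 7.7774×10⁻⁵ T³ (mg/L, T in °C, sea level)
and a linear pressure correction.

C_s ≈ 9.73 mg/L

At sea level: C_s = 14.652 − 0.41022×13.3 + 0.007991×13.3² − 7.7774×10⁻⁵×13.3³ = 10.43 mg/L.
Pressure correction: C_s' = 10.43 × 0.933 = 9.728 mg/L.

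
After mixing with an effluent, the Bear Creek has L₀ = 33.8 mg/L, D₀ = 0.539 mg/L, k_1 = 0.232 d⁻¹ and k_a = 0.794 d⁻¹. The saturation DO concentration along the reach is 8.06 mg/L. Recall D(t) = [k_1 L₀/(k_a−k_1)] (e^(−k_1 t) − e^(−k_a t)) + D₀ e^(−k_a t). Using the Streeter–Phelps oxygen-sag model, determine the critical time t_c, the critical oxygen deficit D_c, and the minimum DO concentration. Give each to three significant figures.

With k_a/k_1 = 3.422 and 1 − D₀(k_a−k_1)/(k_1 L₀) = 0.9614,
t_c = ln(3.422 × 0.9614) / (0.794 − 0.232) = ln(3.290) / 0.5620 = 1.191/0.5620 = 2.119 d.
L(t_c) = L₀ e^(−k_1 t_c) = 33.8 × 0.6116 = 20.67 mg/L, and at the critical point k_a D_c = k_1 L, so D_c = (0.232/0.794) × 20.67 = 6.040 mg/L.
Minimum DO = C_s − D_c = 8.06 − 6.040 = 2.020 mg/L.

t_c ≈ 2.12 d; D_c ≈ 6.04 mg/L; min DO ≈ 2.02 mg/L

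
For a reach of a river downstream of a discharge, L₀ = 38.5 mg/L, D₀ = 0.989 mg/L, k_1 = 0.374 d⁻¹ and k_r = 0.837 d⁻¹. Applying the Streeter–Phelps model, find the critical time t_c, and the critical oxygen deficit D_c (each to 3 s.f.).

t_c ≈ 1.67 d; D_c ≈ 9.21 mg/L

With k_r/k_1 = 2.238 and 1 − D₀(k_r−k_1)/(k_1 L₀) = 0.9682,
t_c = ln(2.238 × 0.9682) / (0.837 − 0.374) = ln(2.167) / 0.4630 = 0.7733/0.4630 = 1.670 d.
L(t_c) = L₀ e^(−k_1 t_c) = 38.5 × 0.5355 = 20.62 mg/L, and at the critical point k_r D_c = k_1 L, so D_c = (0.374/0.837) × 20.62 = 9.212 mg/L.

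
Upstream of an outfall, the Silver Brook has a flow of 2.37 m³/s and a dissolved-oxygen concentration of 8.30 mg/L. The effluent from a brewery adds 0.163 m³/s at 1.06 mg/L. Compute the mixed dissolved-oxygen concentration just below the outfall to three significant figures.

7.83 mg/L

Flow-weighted mixing: C = (Q_r C_r + Q_w C_w)/(Q_r + Q_w)
= (2.37×8.30 + 0.163×1.06)/(2.37 + 0.163) = 19.84/2.533 = 7.834 mg/L.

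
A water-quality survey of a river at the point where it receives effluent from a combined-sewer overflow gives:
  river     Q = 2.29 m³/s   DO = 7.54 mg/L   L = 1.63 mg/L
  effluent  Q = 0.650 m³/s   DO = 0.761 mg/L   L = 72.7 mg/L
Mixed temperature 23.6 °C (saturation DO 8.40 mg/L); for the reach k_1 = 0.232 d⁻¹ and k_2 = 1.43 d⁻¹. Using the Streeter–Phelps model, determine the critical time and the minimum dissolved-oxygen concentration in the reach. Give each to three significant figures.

Mixed DO = (2.29×7.54 + 0.650×0.761)/(2.29+0.650) = 17.76/2.940 = 6.041 mg/L.
Mixed L₀ = (2.29×1.63 + 0.650×72.7)/(2.940) = 50.99/2.940 = 17.34 mg/L.
Initial deficit D₀ = C_s − DO₀ = 8.40 − 6.041 = 2.359 mg/L.
t_c = (1/1.198) ln[(1.43/0.232)(1 − 2.359×1.198/(0.232×17.34))] = 0.8347 × ln(1.835) = 0.5066 d.
D_c = (0.232/1.43) × 17.34 × e^(−0.232×0.5066) = 0.1622 × 17.34 × 0.8891 = 2.502 mg/L.
Minimum DO = 8.40 − 2.502 = 5.898 mg/L.

t_c ≈ 0.507 d; minimum DO ≈ 5.90 mg/L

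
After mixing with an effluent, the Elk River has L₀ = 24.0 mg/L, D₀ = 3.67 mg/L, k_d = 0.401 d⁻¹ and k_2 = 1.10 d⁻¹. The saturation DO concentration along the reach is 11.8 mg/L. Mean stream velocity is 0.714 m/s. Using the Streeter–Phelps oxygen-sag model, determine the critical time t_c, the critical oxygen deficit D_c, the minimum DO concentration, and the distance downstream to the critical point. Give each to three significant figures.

t_c ≈ 1.00 d; D_c ≈ 5.86 mg/L; min DO ≈ 5.94 mg/L; x_c ≈ 61.7 km

t_c = [1/(k_2−k_d)] ln[(k_2/k_d)(1 − D₀(k_2−k_d)/(k_d L₀))]
= [1/(1.10−0.401)] ln[(1.10/0.401)(1 − 3.67×0.6990/(0.401×24.0))]
= (1/0.6990) ln[2.743 × 0.7334] = 1.431 × ln(2.012) = 1.431 × 0.6991 = 1.000 d.
L(t_c) = L₀ e^(−k_d t_c) = 24.0 × 0.6696 = 16.07 mg/L, and at the critical point k_2 D_c = k_d L, so D_c = (0.401/1.10) × 16.07 = 5.858 mg/L.
Minimum DO = C_s − D_c = 11.8 − 5.858 = 5.942 mg/L.
x_c = v t_c = 0.714 m/s × 1.000 d × 86400 s/d = 61700 m ≈ 61.7 km.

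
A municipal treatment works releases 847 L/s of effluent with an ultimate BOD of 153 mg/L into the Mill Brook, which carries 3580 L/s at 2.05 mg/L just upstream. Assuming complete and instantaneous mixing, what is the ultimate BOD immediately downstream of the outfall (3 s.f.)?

30.9 mg/L

Flow-weighted mixing: C = (Q_r C_r + Q_w C_w)/(Q_r + Q_w)
= (3580×2.05 + 847×153)/(3580 + 847) = 136900/4427 = 30.93 mg/L.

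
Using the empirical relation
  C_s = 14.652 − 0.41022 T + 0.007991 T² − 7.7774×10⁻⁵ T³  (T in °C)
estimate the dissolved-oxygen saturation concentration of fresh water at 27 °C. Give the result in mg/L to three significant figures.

C_s ≈ 7.87 mg/L

C_s = 14.652 − 0.41022×27 + 0.007991×27² − 7.7774×10⁻⁵×27³ = 7.871 mg/L.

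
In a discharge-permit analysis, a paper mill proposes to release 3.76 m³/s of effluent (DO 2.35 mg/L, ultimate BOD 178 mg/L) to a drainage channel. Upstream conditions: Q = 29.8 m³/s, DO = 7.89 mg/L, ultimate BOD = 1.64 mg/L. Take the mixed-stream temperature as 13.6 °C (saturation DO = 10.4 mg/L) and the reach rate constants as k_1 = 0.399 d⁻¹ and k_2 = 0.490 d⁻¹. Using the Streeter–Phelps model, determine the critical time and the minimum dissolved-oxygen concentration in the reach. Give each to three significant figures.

t_c ≈ 1.88 d; minimum DO ≈ 2.19 mg/L

Mixed DO = (29.8×7.89 + 3.76×2.35)/(29.8+3.76) = 244.0/33.56 = 7.269 mg/L.
Mixed L₀ = (29.8×1.64 + 3.76×178)/(33.56) = 718.2/33.56 = 21.40 mg/L.
Initial deficit D₀ = C_s − DO₀ = 10.4 − 7.269 = 3.131 mg/L.
t_c = (1/0.09100) ln[(0.490/0.399)(1 − 3.131×0.09100/(0.399×21.40))] = 10.99 × ln(1.187) = 1.885 d.
D_c = (0.399/0.490) × 21.40 × e^(−0.399×1.885) = 0.8143 × 21.40 × 0.4714 = 8.215 mg/L.
Minimum DO = 10.4 − 8.215 = 2.185 mg/L.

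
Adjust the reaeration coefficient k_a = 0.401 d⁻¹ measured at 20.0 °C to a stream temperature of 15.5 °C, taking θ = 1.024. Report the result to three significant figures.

k_a ≈ 0.360 d⁻¹

k_a(T₂) = k_a(T₁) · θ^(T₂−T₁) = 0.401 × 1.024^(15.5−20.0)
= 0.401 × 1.024^-4.50 = 0.401 × 0.8988 = 0.3604 d⁻¹.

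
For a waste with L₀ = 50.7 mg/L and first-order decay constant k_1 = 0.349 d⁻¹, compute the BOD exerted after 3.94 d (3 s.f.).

y_t = L₀(1 − e^(−k_1 t)) = 50.7 × (1 − e^(−0.349×3.94))
= 50.7 × (1 − 0.2528) = 50.7 × 0.7472 = 37.88 mg/L.

y ≈ 37.9 mg/L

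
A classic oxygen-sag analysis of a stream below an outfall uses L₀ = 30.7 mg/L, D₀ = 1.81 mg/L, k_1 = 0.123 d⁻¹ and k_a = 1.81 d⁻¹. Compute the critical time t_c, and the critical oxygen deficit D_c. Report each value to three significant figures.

At the critical point dD/dt = 0, so k_1 L₀ e^(−k_1 t) = k_a D. Substituting D(t) from the Streeter–Phelps equation and solving for t gives
t_c = ln[(k_a/k_1)(1 − D₀(k_a−k_1)/(k_1 L₀))] / (k_a−k_1).
Here k_a−k_1 = 1.687 d⁻¹ and 1 − D₀(k_a−k_1)/(k_1 L₀) = 1 − 1.81×1.687/(0.123×30.7) = 0.1914, so
t_c = ln(14.72 × 0.1914) / 1.687 = 1.035 / 1.687 = 0.6137 d.
D_c = (k_1/k_a) L₀ e^(−k_1 t_c) = (0.123/1.81) × 30.7 × e^(−0.123×0.6137) = 0.06796 × 30.7 × 0.9273 = 1.935 mg/L.

t_c ≈ 0.614 d; D_c ≈ 1.93 mg/L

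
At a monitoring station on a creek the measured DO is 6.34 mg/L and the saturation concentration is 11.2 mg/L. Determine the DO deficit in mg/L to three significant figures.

D ≈ 4.86 mg/L

D = C_s − C = 11.2 − 6.34 = 4.86 mg/L.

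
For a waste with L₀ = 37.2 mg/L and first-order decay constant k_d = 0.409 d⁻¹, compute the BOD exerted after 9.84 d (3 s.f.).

y ≈ 36.5 mg/L

y_t = L₀(1 − e^(−k_d t)) = 37.2 × (1 − e^(−0.409×9.84))
= 37.2 × (1 − 0.01787) = 37.2 × 0.9821 = 36.54 mg/L.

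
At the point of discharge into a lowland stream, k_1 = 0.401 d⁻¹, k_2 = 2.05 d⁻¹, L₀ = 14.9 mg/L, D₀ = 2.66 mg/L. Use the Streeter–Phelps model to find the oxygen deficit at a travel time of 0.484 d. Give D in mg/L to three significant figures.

k_1 L₀/(k_2−k_1) = 0.401×14.9/(2.05−0.401) = 5.975/1.649 = 3.623 mg/L.
e^(−k_1 t) = e^(−0.401×0.4840) = 0.8236; e^(−k_2 t) = e^(−2.05×0.4840) = 0.3708.
D = 3.623 × (0.8236 − 0.3708) + 2.66 × 0.3708 = 1.641 + 0.9862 = 2.627 mg/L.

D ≈ 2.63 mg/L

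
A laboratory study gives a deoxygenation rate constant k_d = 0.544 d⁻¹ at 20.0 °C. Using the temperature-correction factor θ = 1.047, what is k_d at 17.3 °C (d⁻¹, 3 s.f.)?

k_d ≈ 0.481 d⁻¹

k_d(T₂) = k_d(T₁) · θ^(T₂−T₁) = 0.544 × 1.047^(17.3−20.0)
= 0.544 × 1.047^-2.70 = 0.544 × 0.8834 = 0.4806 d⁻¹.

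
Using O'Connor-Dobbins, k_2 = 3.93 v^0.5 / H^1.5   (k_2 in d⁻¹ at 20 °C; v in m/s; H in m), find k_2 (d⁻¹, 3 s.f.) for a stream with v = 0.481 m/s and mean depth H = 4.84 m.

k_2 = 3.93 × 0.481^0.5 / 4.84^1.5 = 3.93 × 0.6935 / 10.65 = 0.2560 d⁻¹.

k_2 ≈ 0.256 d⁻¹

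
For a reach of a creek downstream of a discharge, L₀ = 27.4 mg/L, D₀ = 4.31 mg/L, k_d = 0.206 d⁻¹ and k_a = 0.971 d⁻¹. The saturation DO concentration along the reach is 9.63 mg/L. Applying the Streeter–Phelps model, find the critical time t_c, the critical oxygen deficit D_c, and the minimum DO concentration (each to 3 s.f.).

At the critical point dD/dt = 0, so k_d L₀ e^(−k_d t) = k_a D. Substituting D(t) from the Streeter–Phelps equation and solving for t gives
t_c = ln[(k_a/k_d)(1 − D₀(k_a−k_d)/(k_d L₀))] / (k_a−k_d).
Here k_a−k_d = 0.7650 d⁻¹ and 1 − D₀(k_a−k_d)/(k_d L₀) = 1 − 4.31×0.7650/(0.206×27.4) = 0.4159, so
t_c = ln(4.714 × 0.4159) / 0.7650 = 0.6730 / 0.7650 = 0.8798 d.
D_c = (k_d/k_a) L₀ e^(−k_d t_c) = (0.206/0.971) × 27.4 × e^(−0.206×0.8798) = 0.2122 × 27.4 × 0.8342 = 4.849 mg/L.
Minimum DO = C_s − D_c = 9.63 − 4.849 = 4.781 mg/L.

t_c ≈ 0.880 d; D_c ≈ 4.85 mg/L; min DO ≈ 4.78 mg/L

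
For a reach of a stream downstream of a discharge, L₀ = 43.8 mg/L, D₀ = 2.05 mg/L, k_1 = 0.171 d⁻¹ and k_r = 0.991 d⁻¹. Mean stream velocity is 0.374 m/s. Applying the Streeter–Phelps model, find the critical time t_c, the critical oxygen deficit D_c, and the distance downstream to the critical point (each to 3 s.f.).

t_c = [1/(k_r−k_1)] ln[(k_r/k_1)(1 − D₀(k_r−k_1)/(k_1 L₀))]
= [1/(0.991−0.171)] ln[(0.991/0.171)(1 − 2.05×0.8200/(0.171×43.8))]
= (1/0.8200) ln[5.795 × 0.7756] = 1.220 × ln(4.495) = 1.220 × 1.503 = 1.833 d.
L(t_c) = L₀ e^(−k_1 t_c) = 43.8 × 0.7310 = 32.02 mg/L, and at the critical point k_r D_c = k_1 L, so D_c = (0.171/0.991) × 32.02 = 5.524 mg/L.
x_c = v t_c = 0.374 m/s × 1.833 d × 86400 s/d = 59220 m ≈ 59.2 km.

t_c ≈ 1.83 d; D_c ≈ 5.52 mg/L; x_c ≈ 59.2 km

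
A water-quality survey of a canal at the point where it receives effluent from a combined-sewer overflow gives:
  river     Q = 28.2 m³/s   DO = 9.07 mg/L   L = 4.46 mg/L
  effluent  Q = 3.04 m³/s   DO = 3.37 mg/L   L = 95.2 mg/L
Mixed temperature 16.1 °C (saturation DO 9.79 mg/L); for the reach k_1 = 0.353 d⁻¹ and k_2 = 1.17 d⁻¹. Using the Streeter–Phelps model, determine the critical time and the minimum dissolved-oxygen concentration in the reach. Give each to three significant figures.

t_c ≈ 1.16 d; minimum DO ≈ 7.13 mg/L

Mixed DO = (28.2×9.07 + 3.04×3.37)/(28.2+3.04) = 266.0/31.24 = 8.515 mg/L.
Mixed L₀ = (28.2×4.46 + 3.04×95.2)/(31.24) = 415.2/31.24 = 13.29 mg/L.
Initial deficit D₀ = C_s − DO₀ = 9.79 − 8.515 = 1.275 mg/L.
t_c = (1/0.8170) ln[(1.17/0.353)(1 − 1.275×0.8170/(0.353×13.29))] = 1.224 × ln(2.579) = 1.159 d.
D_c = (0.353/1.17) × 13.29 × e^(−0.353×1.159) = 0.3017 × 13.29 × 0.6641 = 2.663 mg/L.
Minimum DO = 9.79 − 2.663 = 7.127 mg/L.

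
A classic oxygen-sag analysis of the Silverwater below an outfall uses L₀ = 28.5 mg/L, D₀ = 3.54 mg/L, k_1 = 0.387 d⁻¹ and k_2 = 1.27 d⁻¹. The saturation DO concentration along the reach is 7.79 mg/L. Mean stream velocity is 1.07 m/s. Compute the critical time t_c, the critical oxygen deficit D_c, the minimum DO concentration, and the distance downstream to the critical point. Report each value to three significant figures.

t_c ≈ 0.968 d; D_c ≈ 5.97 mg/L; min DO ≈ 1.82 mg/L; x_c ≈ 89.5 km

At the critical point dD/dt = 0, so k_1 L₀ e^(−k_1 t) = k_2 D. Substituting D(t) from the Streeter–Phelps equation and solving for t gives
t_c = ln[(k_2/k_1)(1 − D₀(k_2−k_1)/(k_1 L₀))] / (k_2−k_1).
Here k_2−k_1 = 0.8830 d⁻¹ and 1 − D₀(k_2−k_1)/(k_1 L₀) = 1 − 3.54×0.8830/(0.387×28.5) = 0.7166, so
t_c = ln(3.282 × 0.7166) / 0.8830 = 0.8551 / 0.8830 = 0.9684 d.
D_c = (k_1/k_2) L₀ e^(−k_1 t_c) = (0.387/1.27) × 28.5 × e^(−0.387×0.9684) = 0.3047 × 28.5 × 0.6874 = 5.970 mg/L.
Minimum DO = C_s − D_c = 7.79 − 5.970 = 1.820 mg/L.
x_c = v t_c = 1.07 m/s × 0.9684 d × 86400 s/d = 89530 m ≈ 89.5 km.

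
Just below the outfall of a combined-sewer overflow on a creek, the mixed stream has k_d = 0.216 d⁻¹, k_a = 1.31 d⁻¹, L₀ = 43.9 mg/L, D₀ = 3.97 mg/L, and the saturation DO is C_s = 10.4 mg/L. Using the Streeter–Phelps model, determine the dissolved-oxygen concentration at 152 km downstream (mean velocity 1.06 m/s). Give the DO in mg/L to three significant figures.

DO ≈ 4.88 mg/L

Travel time t = x/v = 152 km / (1.06 m/s) = 152000 m / 1.06 m/s = 143400 s = 1.660 d.
k_d L₀/(k_a−k_d) = 0.216×43.9/(1.31−0.216) = 9.482/1.094 = 8.668 mg/L.
e^(−k_d t) = e^(−0.216×1.660) = 0.6987; e^(−k_a t) = e^(−1.31×1.660) = 0.1137.
D = 8.668 × (0.6987 − 0.1137) + 3.97 × 0.1137 = 5.071 + 0.4514 = 5.522 mg/L.
DO = C_s − D = 10.4 − 5.522 = 4.878 mg/L.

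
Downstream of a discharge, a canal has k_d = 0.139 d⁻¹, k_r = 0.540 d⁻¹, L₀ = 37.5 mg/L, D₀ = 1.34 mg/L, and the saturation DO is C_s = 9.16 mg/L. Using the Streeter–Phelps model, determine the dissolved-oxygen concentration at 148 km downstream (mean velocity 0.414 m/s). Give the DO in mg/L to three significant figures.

DO ≈ 3.09 mg/L

Travel time t = x/v = 148 km / (0.414 m/s) = 148000 m / 0.414 m/s = 357500 s = 4.138 d.
k_d L₀/(k_r−k_d) = 0.139×37.5/(0.540−0.139) = 5.213/0.4010 = 13.00 mg/L.
e^(−k_d t) = e^(−0.139×4.138) = 0.5626; e^(−k_r t) = e^(−0.540×4.138) = 0.1071.
D = 13.00 × (0.5626 − 0.1071) + 1.34 × 0.1071 = 5.922 + 0.1435 = 6.065 mg/L.
DO = C_s − D = 9.16 − 6.065 = 3.095 mg/L.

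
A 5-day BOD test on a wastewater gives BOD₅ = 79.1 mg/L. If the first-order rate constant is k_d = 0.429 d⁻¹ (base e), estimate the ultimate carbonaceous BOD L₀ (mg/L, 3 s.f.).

BOD₅ = L₀(1 − e^(−5k_d)) ⇒ L₀ = BOD₅ / (1 − e^(−5×0.429))
= 79.1 / (1 − 0.1171) = 79.1 / 0.8829 = 89.59 mg/L.

L₀ ≈ 89.6 mg/L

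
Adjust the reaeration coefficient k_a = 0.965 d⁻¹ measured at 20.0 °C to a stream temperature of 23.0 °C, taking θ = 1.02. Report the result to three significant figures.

k_a(T₂) = k_a(T₁) · θ^(T₂−T₁) = 0.965 × 1.02^(23.0−20.0)
= 0.965 × 1.02^3.00 = 0.965 × 1.061 = 1.024 d⁻¹.

k_a ≈ 1.02 d⁻¹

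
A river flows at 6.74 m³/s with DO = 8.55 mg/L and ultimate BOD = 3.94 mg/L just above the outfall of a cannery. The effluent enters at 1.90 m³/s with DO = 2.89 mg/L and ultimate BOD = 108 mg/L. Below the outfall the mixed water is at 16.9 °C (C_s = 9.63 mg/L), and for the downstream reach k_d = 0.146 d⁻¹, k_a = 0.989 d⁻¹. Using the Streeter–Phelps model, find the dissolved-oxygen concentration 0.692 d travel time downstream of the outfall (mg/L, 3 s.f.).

Mixed DO = (6.74×8.55 + 1.90×2.89)/(6.74+1.90) = 63.12/8.640 = 7.305 mg/L.
Mixed L₀ = (6.74×3.94 + 1.90×108)/(8.640) = 231.8/8.640 = 26.82 mg/L.
Initial deficit D₀ = C_s − DO₀ = 9.63 − 7.305 = 2.325 mg/L.
D(0.692) = [0.146×26.82/(0.989−0.146)](e^(−0.146×0.692) − e^(−0.989×0.692)) + 2.325 e^(−0.989×0.692)
= 4.646 × (0.9039 − 0.5044) + 2.325 × 0.5044 = 3.029 mg/L.
DO = 9.63 − 3.029 = 6.601 mg/L.

DO ≈ 6.60 mg/L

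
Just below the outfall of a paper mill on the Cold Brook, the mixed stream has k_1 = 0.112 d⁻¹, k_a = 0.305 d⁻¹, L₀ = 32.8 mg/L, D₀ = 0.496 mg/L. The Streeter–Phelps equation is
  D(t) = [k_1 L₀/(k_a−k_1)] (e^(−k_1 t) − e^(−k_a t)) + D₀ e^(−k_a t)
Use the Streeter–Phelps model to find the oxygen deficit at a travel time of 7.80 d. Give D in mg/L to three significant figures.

k_1 L₀/(k_a−k_1) = 0.112×32.8/(0.305−0.112) = 3.674/0.1930 = 19.03 mg/L.
e^(−k_1 t) = e^(−0.112×7.800) = 0.4174; e^(−k_a t) = e^(−0.305×7.800) = 0.09264.
D = 19.03 × (0.4174 − 0.09264) + 0.496 × 0.09264 = 6.182 + 0.04595 = 6.228 mg/L.

D ≈ 6.23 mg/L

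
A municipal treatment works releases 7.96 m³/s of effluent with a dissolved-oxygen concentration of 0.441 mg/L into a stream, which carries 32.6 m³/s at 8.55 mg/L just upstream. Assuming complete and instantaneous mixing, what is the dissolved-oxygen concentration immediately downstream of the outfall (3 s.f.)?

6.96 mg/L

Flow-weighted mixing: C = (Q_r C_r + Q_w C_w)/(Q_r + Q_w)
= (32.6×8.55 + 7.96×0.441)/(32.6 + 7.96) = 282.2/40.56 = 6.959 mg/L.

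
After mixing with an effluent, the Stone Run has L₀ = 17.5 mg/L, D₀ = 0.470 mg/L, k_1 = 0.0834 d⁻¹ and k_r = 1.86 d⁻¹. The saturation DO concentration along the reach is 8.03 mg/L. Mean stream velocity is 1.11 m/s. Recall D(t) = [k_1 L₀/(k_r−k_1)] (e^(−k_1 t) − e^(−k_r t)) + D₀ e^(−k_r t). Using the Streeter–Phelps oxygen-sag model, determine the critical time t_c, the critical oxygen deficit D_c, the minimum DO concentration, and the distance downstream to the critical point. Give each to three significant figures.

t_c ≈ 1.27 d; D_c ≈ 0.706 mg/L; min DO ≈ 7.32 mg/L; x_c ≈ 122 km

At the critical point dD/dt = 0, so k_1 L₀ e^(−k_1 t) = k_r D. Substituting D(t) from the Streeter–Phelps equation and solving for t gives
t_c = ln[(k_r/k_1)(1 − D₀(k_r−k_1)/(k_1 L₀))] / (k_r−k_1).
Here k_r−k_1 = 1.777 d⁻¹ and 1 − D₀(k_r−k_1)/(k_1 L₀) = 1 − 0.470×1.777/(0.0834×17.5) = 0.4279, so
t_c = ln(22.30 × 0.4279) / 1.777 = 2.256 / 1.777 = 1.270 d.
L(t_c) = L₀ e^(−k_1 t_c) = 17.5 × 0.8995 = 15.74 mg/L, and at the critical point k_r D_c = k_1 L, so D_c = (0.0834/1.86) × 15.74 = 0.7058 mg/L.
Minimum DO = C_s − D_c = 8.03 − 0.7058 = 7.324 mg/L.
x_c = v t_c = 1.11 m/s × 1.270 d × 86400 s/d = 121800 m ≈ 122 km.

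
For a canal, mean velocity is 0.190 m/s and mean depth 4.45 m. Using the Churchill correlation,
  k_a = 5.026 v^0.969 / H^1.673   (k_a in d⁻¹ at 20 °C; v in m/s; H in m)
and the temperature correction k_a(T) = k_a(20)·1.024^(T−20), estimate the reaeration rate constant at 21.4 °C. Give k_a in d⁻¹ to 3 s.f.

k_a ≈ 0.0855 d⁻¹

k_a(20) = 5.026 × 0.190^0.969 / 4.45^1.673 = 5.026 × 0.2000 / 12.15 = 0.08272 d⁻¹.
k_a(21.4) = 0.08272 × 1.024^(21.4−20) = 0.08272 × 1.034 = 0.08552 d⁻¹.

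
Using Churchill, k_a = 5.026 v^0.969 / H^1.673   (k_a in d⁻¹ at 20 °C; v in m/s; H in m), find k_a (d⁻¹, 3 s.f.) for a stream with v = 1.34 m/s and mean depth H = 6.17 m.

k_a = 5.026 × 1.34^0.969 / 6.17^1.673 = 5.026 × 1.328 / 21.00 = 0.3179 d⁻¹.

k_a ≈ 0.318 d⁻¹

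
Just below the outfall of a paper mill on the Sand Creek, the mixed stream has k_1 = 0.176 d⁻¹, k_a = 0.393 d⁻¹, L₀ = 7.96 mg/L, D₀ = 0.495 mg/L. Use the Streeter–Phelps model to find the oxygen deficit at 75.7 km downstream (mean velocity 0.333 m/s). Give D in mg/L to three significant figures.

Travel time t = x/v = 75.7 km / (0.333 m/s) = 75700 m / 0.333 m/s = 227300 s = 2.631 d.
k_1 L₀/(k_a−k_1) = 0.176×7.96/(0.393−0.176) = 1.401/0.2170 = 6.456 mg/L.
e^(−k_1 t) = e^(−0.176×2.631) = 0.6293; e^(−k_a t) = e^(−0.393×2.631) = 0.3556.
D = 6.456 × (0.6293 − 0.3556) + 0.495 × 0.3556 = 1.767 + 0.1760 = 1.943 mg/L.

D ≈ 1.94 mg/L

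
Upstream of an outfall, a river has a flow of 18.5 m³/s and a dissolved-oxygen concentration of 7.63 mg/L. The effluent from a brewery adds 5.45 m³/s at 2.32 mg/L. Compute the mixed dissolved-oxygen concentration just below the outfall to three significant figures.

6.42 mg/L

Flow-weighted mixing: C = (Q_r C_r + Q_w C_w)/(Q_r + Q_w)
= (18.5×7.63 + 5.45×2.32)/(18.5 + 5.45) = 153.8/23.95 = 6.422 mg/L.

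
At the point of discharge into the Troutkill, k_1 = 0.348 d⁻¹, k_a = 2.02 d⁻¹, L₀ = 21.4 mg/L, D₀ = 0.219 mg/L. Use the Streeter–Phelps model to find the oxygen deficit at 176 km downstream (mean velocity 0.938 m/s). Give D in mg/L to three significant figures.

D ≈ 2.04 mg/L

Travel time t = x/v = 176 km / (0.938 m/s) = 176000 m / 0.938 m/s = 187600 s = 2.172 d.
k_1 L₀/(k_a−k_1) = 0.348×21.4/(2.02−0.348) = 7.447/1.672 = 4.454 mg/L.
e^(−k_1 t) = e^(−0.348×2.172) = 0.4697; e^(−k_a t) = e^(−2.02×2.172) = 0.01244.
D = 4.454 × (0.4697 − 0.01244) + 0.219 × 0.01244 = 2.036 + 0.002724 = 2.039 mg/L.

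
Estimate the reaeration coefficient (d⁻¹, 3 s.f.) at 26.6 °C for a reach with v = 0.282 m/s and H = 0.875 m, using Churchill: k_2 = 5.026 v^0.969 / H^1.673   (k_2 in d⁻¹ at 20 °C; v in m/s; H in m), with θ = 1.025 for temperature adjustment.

k_2 ≈ 2.17 d⁻¹

k_2(20) = 5.026 × 0.282^0.969 / 0.875^1.673 = 5.026 × 0.2933 / 0.7998 = 1.843 d⁻¹.
k_2(26.6) = 1.843 × 1.025^(26.6−20) = 1.843 × 1.177 = 2.169 d⁻¹.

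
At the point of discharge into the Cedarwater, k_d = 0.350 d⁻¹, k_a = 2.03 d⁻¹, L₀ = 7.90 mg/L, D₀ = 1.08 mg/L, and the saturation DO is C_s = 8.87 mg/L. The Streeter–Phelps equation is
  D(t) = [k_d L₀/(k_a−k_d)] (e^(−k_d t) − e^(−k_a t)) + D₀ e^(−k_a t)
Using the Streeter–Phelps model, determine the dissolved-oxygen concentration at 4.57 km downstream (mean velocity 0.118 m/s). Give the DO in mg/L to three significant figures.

Travel time t = x/v = 4.57 km / (0.118 m/s) = 4570 m / 0.118 m/s = 38730 s = 0.4483 d.
k_d L₀/(k_a−k_d) = 0.350×7.90/(2.03−0.350) = 2.765/1.680 = 1.646 mg/L.
e^(−k_d t) = e^(−0.350×0.4483) = 0.8548; e^(−k_a t) = e^(−2.03×0.4483) = 0.4025.
D = 1.646 × (0.8548 − 0.4025) + 1.08 × 0.4025 = 0.7443 + 0.4347 = 1.179 mg/L.
DO = C_s − D = 8.87 − 1.179 = 7.691 mg/L.

DO ≈ 7.69 mg/L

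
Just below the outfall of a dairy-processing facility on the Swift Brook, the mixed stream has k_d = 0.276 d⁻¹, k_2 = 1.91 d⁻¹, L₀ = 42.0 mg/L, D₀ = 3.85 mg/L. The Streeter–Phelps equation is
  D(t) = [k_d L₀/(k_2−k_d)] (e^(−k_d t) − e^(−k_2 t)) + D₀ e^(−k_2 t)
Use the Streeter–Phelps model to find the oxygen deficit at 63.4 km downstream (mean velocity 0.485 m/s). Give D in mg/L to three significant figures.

Travel time t = x/v = 63.4 km / (0.485 m/s) = 63400 m / 0.485 m/s = 130700 s = 1.513 d.
k_d L₀/(k_2−k_d) = 0.276×42.0/(1.91−0.276) = 11.59/1.634 = 7.094 mg/L.
e^(−k_d t) = e^(−0.276×1.513) = 0.6586; e^(−k_2 t) = e^(−1.91×1.513) = 0.05559.
D = 7.094 × (0.6586 − 0.05559) + 3.85 × 0.05559 = 4.278 + 0.2140 = 4.492 mg/L.

D ≈ 4.49 mg/L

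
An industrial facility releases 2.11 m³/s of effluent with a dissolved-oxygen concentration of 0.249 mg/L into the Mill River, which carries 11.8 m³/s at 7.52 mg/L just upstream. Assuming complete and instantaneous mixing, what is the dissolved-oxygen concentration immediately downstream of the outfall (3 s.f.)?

Flow-weighted mixing: C = (Q_r C_r + Q_w C_w)/(Q_r + Q_w)
= (11.8×7.52 + 2.11×0.249)/(11.8 + 2.11) = 89.26/13.91 = 6.417 mg/L.

6.42 mg/L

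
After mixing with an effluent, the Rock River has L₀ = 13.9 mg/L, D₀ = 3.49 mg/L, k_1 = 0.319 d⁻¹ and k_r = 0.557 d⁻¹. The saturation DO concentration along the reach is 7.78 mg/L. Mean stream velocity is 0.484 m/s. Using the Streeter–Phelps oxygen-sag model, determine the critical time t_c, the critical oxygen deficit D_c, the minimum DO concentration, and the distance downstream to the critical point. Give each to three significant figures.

t_c ≈ 1.47 d; D_c ≈ 4.98 mg/L; min DO ≈ 2.80 mg/L; x_c ≈ 61.5 km

t_c = [1/(k_r−k_1)] ln[(k_r/k_1)(1 − D₀(k_r−k_1)/(k_1 L₀))]
= [1/(0.557−0.319)] ln[(0.557/0.319)(1 − 3.49×0.2380/(0.319×13.9))]
= (1/0.2380) ln[1.746 × 0.8127] = 4.202 × ln(1.419) = 4.202 × 0.3499 = 1.470 d.
D_c = (k_1/k_r) L₀ e^(−k_1 t_c) = (0.319/0.557) × 13.9 × e^(−0.319×1.470) = 0.5727 × 13.9 × 0.6256 = 4.980 mg/L.
Minimum DO = C_s − D_c = 7.78 − 4.980 = 2.800 mg/L.
x_c = v t_c = 0.484 m/s × 1.470 d × 86400 s/d = 61490 m ≈ 61.5 km.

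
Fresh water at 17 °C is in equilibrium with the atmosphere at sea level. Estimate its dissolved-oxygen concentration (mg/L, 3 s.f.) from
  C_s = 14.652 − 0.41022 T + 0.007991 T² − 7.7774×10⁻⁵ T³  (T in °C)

C_s ≈ 9.61 mg/L

C_s = 14.652 − 0.41022×17 + 0.007991×17² − 7.7774×10⁻⁵×17³ = 9.606 mg/L.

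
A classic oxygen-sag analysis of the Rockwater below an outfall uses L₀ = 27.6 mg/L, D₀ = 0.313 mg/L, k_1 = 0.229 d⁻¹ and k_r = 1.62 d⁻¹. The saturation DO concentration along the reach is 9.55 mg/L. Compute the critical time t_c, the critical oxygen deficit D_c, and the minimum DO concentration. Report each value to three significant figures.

t_c = [1/(k_r−k_1)] ln[(k_r/k_1)(1 − D₀(k_r−k_1)/(k_1 L₀))]
= [1/(1.62−0.229)] ln[(1.62/0.229)(1 − 0.313×1.391/(0.229×27.6))]
= (1/1.391) ln[7.074 × 0.9311] = 0.7189 × ln(6.587) = 0.7189 × 1.885 = 1.355 d.
L(t_c) = L₀ e^(−k_1 t_c) = 27.6 × 0.7332 = 20.24 mg/L, and at the critical point k_r D_c = k_1 L, so D_c = (0.229/1.62) × 20.24 = 2.861 mg/L.
Minimum DO = C_s − D_c = 9.55 − 2.861 = 6.689 mg/L.

t_c ≈ 1.36 d; D_c ≈ 2.86 mg/L; min DO ≈ 6.69 mg/L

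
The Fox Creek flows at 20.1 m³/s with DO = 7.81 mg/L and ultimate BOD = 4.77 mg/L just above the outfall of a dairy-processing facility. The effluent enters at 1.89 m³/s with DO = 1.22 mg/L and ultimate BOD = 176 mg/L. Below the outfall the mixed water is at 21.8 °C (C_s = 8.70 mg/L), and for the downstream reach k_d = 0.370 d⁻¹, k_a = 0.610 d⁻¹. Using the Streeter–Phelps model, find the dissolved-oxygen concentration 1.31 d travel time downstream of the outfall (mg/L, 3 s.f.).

DO ≈ 3.05 mg/L

Mixed DO = (20.1×7.81 + 1.89×1.22)/(20.1+1.89) = 159.3/21.99 = 7.244 mg/L.
Mixed L₀ = (20.1×4.77 + 1.89×176)/(21.99) = 428.5/21.99 = 19.49 mg/L.
Initial deficit D₀ = C_s − DO₀ = 8.70 − 7.244 = 1.456 mg/L.
D(1.31) = [0.370×19.49/(0.610−0.370)](e^(−0.370×1.31) − e^(−0.610×1.31)) + 1.456 e^(−0.610×1.31)
= 30.04 × (0.6159 − 0.4497) + 1.456 × 0.4497 = 5.646 mg/L.
DO = 8.70 − 5.646 = 3.054 mg/L.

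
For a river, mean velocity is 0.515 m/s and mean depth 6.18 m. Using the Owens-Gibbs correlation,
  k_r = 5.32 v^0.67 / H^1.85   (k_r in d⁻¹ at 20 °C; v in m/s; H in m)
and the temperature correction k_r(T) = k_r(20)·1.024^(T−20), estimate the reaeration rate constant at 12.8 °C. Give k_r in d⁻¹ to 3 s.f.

k_r ≈ 0.0989 d⁻¹

k_r(20) = 5.32 × 0.515^0.67 / 6.18^1.85 = 5.32 × 0.6411 / 29.06 = 0.1174 d⁻¹.
k_r(12.8) = 0.1174 × 1.024^(12.8−20) = 0.1174 × 0.8430 = 0.09893 d⁻¹.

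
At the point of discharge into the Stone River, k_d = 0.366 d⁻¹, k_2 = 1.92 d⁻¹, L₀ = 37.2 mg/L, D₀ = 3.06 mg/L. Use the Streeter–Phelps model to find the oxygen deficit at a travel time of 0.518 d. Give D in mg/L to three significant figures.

k_d L₀/(k_2−k_d) = 0.366×37.2/(1.92−0.366) = 13.62/1.554 = 8.761 mg/L.
e^(−k_d t) = e^(−0.366×0.5180) = 0.8273; e^(−k_2 t) = e^(−1.92×0.5180) = 0.3699.
D = 8.761 × (0.8273 − 0.3699) + 3.06 × 0.3699 = 4.008 + 1.132 = 5.139 mg/L.

D ≈ 5.14 mg/L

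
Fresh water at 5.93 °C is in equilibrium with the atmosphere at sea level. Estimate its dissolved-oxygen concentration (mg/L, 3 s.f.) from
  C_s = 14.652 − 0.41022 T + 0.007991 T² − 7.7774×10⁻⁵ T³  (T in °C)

C_s ≈ 12.5 mg/L

C_s = 14.652 − 0.41022×5.93 + 0.007991×5.93² − 7.7774×10⁻⁵×5.93³ = 12.48 mg/L.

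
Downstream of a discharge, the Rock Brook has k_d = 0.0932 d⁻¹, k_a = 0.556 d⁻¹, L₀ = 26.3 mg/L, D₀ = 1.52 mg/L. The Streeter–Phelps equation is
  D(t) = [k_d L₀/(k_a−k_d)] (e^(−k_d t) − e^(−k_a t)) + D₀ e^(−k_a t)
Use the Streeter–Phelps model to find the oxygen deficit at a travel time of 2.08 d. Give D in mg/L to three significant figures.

D ≈ 3.18 mg/L

k_d L₀/(k_a−k_d) = 0.0932×26.3/(0.556−0.0932) = 2.451/0.4628 = 5.296 mg/L.
e^(−k_d t) = e^(−0.0932×2.080) = 0.8238; e^(−k_a t) = e^(−0.556×2.080) = 0.3146.
D = 5.296 × (0.8238 − 0.3146) + 1.52 × 0.3146 = 2.697 + 0.4782 = 3.175 mg/L.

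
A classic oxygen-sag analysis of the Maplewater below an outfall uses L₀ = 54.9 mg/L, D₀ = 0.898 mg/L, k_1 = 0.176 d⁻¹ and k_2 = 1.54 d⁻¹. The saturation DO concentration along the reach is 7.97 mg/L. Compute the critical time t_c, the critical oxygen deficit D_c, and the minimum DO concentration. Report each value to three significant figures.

t_c ≈ 1.49 d; D_c ≈ 4.83 mg/L; min DO ≈ 3.14 mg/L

At the critical point dD/dt = 0, so k_1 L₀ e^(−k_1 t) = k_2 D. Substituting D(t) from the Streeter–Phelps equation and solving for t gives
t_c = ln[(k_2/k_1)(1 − D₀(k_2−k_1)/(k_1 L₀))] / (k_2−k_1).
Here k_2−k_1 = 1.364 d⁻¹ and 1 − D₀(k_2−k_1)/(k_1 L₀) = 1 − 0.898×1.364/(0.176×54.9) = 0.8732, so
t_c = ln(8.750 × 0.8732) / 1.364 = 2.034 / 1.364 = 1.491 d.
D_c = (k_1/k_2) L₀ e^(−k_1 t_c) = (0.176/1.54) × 54.9 × e^(−0.176×1.491) = 0.1143 × 54.9 × 0.7692 = 4.826 mg/L.
Minimum DO = C_s − D_c = 7.97 − 4.826 = 3.144 mg/L.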